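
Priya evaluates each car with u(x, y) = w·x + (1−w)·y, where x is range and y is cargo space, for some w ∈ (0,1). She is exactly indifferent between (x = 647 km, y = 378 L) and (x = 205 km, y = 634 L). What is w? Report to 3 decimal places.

u(647,378) = u(205,634) means w·647 + (1−w)·378 = w·205 + (1−w)·634.
Rearranging, 442·w − 256·(1−w) = 0.
Hence w = 256/(442+256) = 256/698 = 0.367.

w = 0.367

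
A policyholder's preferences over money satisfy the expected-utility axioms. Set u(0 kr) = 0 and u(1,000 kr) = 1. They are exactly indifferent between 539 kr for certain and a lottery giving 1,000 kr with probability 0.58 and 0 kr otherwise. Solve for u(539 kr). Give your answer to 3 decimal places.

By the standard-gamble method, u(539 kr) is just the indifference probability on the best outcome: 0.58.

0.580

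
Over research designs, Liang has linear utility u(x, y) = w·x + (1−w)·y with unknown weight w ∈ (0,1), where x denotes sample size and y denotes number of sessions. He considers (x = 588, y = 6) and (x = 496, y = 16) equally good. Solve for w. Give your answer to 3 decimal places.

Indifference: w·588 + (1−w)·6 = w·496 + (1−w)·16.
w·(588−496) = (1−w)·(16−6), i.e. w·92 = (1−w)·10.
The marginal rate of substitution is 10/92, so w = 10/(92+10) = 0.098.

w = 0.098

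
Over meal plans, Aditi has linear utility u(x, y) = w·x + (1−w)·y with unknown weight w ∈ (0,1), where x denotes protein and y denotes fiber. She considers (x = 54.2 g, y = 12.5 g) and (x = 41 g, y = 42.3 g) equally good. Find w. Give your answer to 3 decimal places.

w = 0.693

u(54.2,12.5) = u(41,42.3) means w·54.2 + (1−w)·12.5 = w·41 + (1−w)·42.3.
w·(54.2−41) = (1−w)·(42.3−12.5), i.e. w·13.2 = (1−w)·29.8.
So w/(1−w) = 29.8/13.2 = 2.2576, giving w = 29.8/(13.2+29.8) = 0.693.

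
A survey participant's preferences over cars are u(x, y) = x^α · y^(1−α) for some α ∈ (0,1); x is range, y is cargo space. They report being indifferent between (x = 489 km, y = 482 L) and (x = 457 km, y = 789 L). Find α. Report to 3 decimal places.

Indifference: 489^α · 482^(1−α) = 457^α · 789^(1−α).
Taking logs: α·ln 489 + (1−α)·ln 482 = α·ln 457 + (1−α)·ln 789, i.e. α·0.067679 = (1−α)·0.492822.
With A = 0.067679 and B = 0.492822: α·A = (1−α)·B, so α = B/(A+B) = 0.492822/0.560501 ≈ 0.879.

α ≈ 0.879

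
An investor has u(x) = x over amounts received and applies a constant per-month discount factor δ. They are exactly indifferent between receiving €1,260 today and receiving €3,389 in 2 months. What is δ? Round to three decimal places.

δ ≈ 0.610

Equating discounted utilities: u(1260) = δ^2·u(3389) ⇒ δ^2 = u(1260)/u(3389).
With u(x) = x: δ^2 = 1260/3389 = 0.37179.
So δ = 0.37179^(1/2) ≈ 0.610.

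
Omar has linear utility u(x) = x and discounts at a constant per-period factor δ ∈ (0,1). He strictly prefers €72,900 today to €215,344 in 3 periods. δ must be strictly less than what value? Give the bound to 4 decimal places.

Comparing present values: 72900 > δ^3·215344.
Hence δ^3 < 72900/215344 = 0.33853, and x ↦ x^(1/3) is increasing on (0,∞).
δ < 0.33853^(1/3) = 0.6969.

δ < 0.6969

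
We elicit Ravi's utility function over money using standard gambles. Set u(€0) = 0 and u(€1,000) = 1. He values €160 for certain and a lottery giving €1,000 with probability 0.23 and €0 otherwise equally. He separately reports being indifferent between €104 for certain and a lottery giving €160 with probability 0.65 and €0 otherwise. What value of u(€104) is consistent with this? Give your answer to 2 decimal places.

From the first indifference, u(€160) = 0.23·u(€1,000) + 0.77·u(€0) = 0.23·1 + 0.77·0 = 0.23.
Chaining: u(€104) = 0.65·0.23 + 0.35·0.00 = 0.1495.

0.15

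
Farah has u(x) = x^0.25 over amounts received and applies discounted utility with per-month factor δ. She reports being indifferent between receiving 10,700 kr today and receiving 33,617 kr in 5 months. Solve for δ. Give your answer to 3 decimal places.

δ ≈ 0.944

Indifference means u(10700) = δ^5 · u(33617), so δ^5 = u(10700)/u(33617).
Since u(x) = x^0.25, δ^5 = (10700/33617)^0.25 = 0.31829^0.25 = 0.75111.
Hence δ = (0.75111)^(1/5) = 0.94437.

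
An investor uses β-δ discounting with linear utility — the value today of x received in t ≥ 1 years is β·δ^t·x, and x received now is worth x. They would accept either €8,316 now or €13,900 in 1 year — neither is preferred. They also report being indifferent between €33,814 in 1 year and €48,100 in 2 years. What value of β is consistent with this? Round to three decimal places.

β ≈ 0.851

From the later pair, β·δ^1·33814 = β·δ^2·48100; dividing through, δ = 33814/48100 = 0.70299.
Substituting δ into 8316 = β·δ·13900: β = 8316/(9771.613) ≈ 0.851.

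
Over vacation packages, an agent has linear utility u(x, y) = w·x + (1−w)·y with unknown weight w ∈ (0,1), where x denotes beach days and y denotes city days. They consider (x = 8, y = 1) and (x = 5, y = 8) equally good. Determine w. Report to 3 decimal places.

w = 0.700

Indifference: w·8 + (1−w)·1 = w·5 + (1−w)·8.
Rearranging, 3·w − 7·(1−w) = 0.
The marginal rate of substitution is 7/3, so w = 7/(3+7) = 0.700.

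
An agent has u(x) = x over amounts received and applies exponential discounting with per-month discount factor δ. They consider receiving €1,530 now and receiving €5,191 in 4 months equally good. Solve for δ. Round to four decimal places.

Equating discounted utilities: u(1530) = δ^4·u(5191) ⇒ δ^4 = u(1530)/u(5191).
With u(x) = x: δ^4 = 1530/5191 = 0.29474.
So δ = 0.29474^(1/4) ≈ 0.7368.

δ ≈ 0.7368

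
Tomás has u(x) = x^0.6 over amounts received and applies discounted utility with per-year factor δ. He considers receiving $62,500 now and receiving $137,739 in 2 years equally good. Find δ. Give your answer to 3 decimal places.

δ ≈ 0.789

The payoff in 2 years is discounted by δ^2, so u(62500) = δ^2·u(137739) and δ^2 = u(62500)/u(137739).
Since u(x) = x^0.6, δ^2 = (62500/137739)^0.6 = 0.45376^0.6 = 0.62243.
Taking the square root: δ = 0.62243^(1/2) ≈ 0.789.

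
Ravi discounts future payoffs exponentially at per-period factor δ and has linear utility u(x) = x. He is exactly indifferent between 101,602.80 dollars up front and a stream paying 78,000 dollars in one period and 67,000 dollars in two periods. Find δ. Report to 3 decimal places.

Present value of the stream is 78000·δ + 67000·δ². Indifference gives 78000δ + 67000δ² = 101602.80.
That is, 67000δ² + 78000δ − 101602.80 = 0, a quadratic in δ.
δ = (−78000 + √(78000² + 4·67000·101602.80)) / (2·67000) = (−78000 + √33313550400.00) / 134000 ≈ 0.780.

δ ≈ 0.780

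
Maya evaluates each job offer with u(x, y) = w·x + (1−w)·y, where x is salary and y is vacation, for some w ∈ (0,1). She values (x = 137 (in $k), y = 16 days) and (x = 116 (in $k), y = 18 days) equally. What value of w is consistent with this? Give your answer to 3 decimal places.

w = 0.087

Equating utilities: w·137 + (1−w)·16 = w·116 + (1−w)·18.
Collecting terms: w·21 = (1−w)·2.
The marginal rate of substitution is 2/21, so w = 2/(21+2) = 0.087.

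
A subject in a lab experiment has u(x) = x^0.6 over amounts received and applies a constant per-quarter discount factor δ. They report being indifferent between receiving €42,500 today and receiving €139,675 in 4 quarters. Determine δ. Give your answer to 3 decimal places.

δ ≈ 0.837

Indifference means u(42500) = δ^4 · u(139675), so δ^4 = u(42500)/u(139675).
With u(x) = x^0.6: δ^4 = 42500^0.6/139675^0.6 = (42500/139675)^0.6 = 0.48974.
Taking the 4th root: δ = 0.48974^(1/4) ≈ 0.837.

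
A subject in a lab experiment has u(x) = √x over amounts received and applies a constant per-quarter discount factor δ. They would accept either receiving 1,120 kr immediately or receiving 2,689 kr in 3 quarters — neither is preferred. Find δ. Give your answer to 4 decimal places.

δ ≈ 0.8642

Equating discounted utilities: u(1120) = δ^3·u(2689) ⇒ δ^3 = u(1120)/u(2689).
Since u(x) = √x, δ^3 = √(1120/2689) = 0.64538.
So δ = 0.64538^(1/3) ≈ 0.8642.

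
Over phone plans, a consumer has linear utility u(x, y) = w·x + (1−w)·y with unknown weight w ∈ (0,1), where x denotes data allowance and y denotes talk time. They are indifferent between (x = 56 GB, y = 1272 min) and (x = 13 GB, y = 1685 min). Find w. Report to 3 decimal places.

Equating utilities: w·56 + (1−w)·1272 = w·13 + (1−w)·1685.
Collecting terms: w·43 = (1−w)·413.
So w/(1−w) = 413/43 = 9.6047, giving w = 413/(43+413) = 0.906.

w = 0.906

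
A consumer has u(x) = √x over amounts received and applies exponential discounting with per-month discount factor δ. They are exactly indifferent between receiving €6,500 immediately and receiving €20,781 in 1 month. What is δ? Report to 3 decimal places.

δ ≈ 0.559

The payoff in 1 month is discounted by δ, so u(6500) = δ·u(20781) and δ = u(6500)/u(20781).
Since u(x) = √x, δ = √(6500/20781) = 0.55927.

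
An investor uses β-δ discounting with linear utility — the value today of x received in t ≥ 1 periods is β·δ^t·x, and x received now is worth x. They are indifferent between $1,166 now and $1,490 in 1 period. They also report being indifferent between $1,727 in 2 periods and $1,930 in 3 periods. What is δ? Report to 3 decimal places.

The second indifference involves only future payoffs, so β cancels: β·δ^2·1727 = β·δ^3·1930, giving δ = 1727/1930 = 0.89482.

δ ≈ 0.895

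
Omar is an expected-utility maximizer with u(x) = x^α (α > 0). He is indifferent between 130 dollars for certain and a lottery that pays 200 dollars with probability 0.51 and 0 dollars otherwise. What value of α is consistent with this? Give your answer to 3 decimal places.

α ≈ 1.563

Since u(0) = 0, the lottery's EU is 0.51·200^α.
Setting u(130) equal to that: 130^α = 0.51·200^α ⇒ (130/200)^α = 0.51.
α = ln(0.51) / ln(130/200) = -0.673345/-0.430783 ≈ 1.563.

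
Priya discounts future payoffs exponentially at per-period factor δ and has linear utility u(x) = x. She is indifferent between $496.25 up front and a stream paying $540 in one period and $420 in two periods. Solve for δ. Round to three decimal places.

δ ≈ 0.620

The stream is worth 540δ + 420δ² today, so 540δ + 420δ² = 496.25.
That is, 420δ² + 540δ − 496.25 = 0, a quadratic in δ.
By the quadratic formula (taking the positive root), δ = (−540 + √1125300.00) / 840 ≈ 0.620.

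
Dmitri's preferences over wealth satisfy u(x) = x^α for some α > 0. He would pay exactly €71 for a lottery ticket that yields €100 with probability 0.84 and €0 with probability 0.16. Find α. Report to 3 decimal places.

α ≈ 0.509

Since u(0) = 0, the lottery's EU is 0.84·100^α.
Equating: 71^α = 0.84·100^α, i.e. 0.7100^α = 0.84.
Taking logs: α·ln(71/100) = ln(0.84), so α = -0.174353 / -0.342490 ≈ 0.509.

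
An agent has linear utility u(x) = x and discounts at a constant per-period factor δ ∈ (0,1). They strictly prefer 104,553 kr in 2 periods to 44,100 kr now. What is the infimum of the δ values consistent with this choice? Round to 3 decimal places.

δ > 0.649

Comparing present values: 44100 < δ^2·104553.
So δ^2 > 44100/104553 = 0.42180; taking the square root of both positive sides preserves the inequality.
δ > 0.42180^(1/2) = 0.649.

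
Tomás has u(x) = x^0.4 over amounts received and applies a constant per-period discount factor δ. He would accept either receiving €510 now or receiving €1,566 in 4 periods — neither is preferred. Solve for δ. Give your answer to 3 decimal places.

δ ≈ 0.894

Indifference means u(510) = δ^4 · u(1566), so δ^4 = u(510)/u(1566).
Since u(x) = x^0.4, δ^4 = (510/1566)^0.4 = 0.32567^0.4 = 0.63843.
So δ = 0.63843^(1/4) ≈ 0.894.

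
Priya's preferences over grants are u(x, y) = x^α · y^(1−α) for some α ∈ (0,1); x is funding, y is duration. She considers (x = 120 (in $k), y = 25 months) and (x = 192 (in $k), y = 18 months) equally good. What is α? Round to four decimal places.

α ≈ 0.4114

The Cobb–Douglas utilities coincide, so 120^α·25^(1−α) = 192^α·18^(1−α).
Rearrange to (120/192)^α = (18/25)^(1−α) and take logs: α·-0.4700036 = (1−α)·-0.3285041.
Thus α·(-0.7985077) = -0.3285041, so α = -0.3285041/-0.7985077 ≈ 0.4114.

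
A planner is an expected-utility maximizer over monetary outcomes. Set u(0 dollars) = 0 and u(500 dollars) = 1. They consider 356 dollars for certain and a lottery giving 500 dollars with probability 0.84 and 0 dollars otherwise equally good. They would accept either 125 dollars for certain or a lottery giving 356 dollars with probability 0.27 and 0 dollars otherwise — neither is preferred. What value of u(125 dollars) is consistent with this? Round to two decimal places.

First, u(356 dollars) = 0.84·u(500 dollars) + 0.16·u(0 dollars) = 0.84.
Then u(125 dollars) = 0.27·u(356 dollars) + 0.73·u(0 dollars) = 0.27·0.84 + 0.73·0.00 = 0.2268.

0.23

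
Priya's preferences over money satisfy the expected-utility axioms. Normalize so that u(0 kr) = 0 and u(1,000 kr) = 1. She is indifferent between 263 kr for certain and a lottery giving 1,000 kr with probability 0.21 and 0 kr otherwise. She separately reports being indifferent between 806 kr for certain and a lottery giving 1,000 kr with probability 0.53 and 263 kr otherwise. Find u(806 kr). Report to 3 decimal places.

From the first indifference, u(263 kr) = 0.21·u(1,000 kr) + 0.79·u(0 kr) = 0.21·1 + 0.79·0 = 0.21.
Then u(806 kr) = 0.53·u(1,000 kr) + 0.47·u(263 kr) = 0.53·1.00 + 0.47·0.21 = 0.6287.

0.629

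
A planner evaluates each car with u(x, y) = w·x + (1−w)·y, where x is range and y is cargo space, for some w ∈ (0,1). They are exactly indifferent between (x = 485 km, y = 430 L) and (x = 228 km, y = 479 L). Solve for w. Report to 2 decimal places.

w = 0.16

Equating utilities: w·485 + (1−w)·430 = w·228 + (1−w)·479.
Rearranging, 257·w − 49·(1−w) = 0.
The marginal rate of substitution is 49/257, so w = 49/(257+49) = 0.16.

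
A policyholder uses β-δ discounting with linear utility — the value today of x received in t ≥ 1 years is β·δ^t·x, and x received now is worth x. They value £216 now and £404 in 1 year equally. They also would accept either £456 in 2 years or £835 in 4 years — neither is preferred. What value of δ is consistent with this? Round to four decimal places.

Both payoffs in the second observation are in the future, so β drops out: δ^2·456 = δ^4·835 ⇒ δ^2 = 456/835 = 0.54611, so δ = 0.73899.

δ ≈ 0.7390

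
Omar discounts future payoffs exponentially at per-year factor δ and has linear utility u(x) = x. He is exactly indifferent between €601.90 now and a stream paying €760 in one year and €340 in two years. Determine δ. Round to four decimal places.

Present value of the stream is 760·δ + 340·δ². Indifference gives 760δ + 340δ² = 601.90.
That is, 340δ² + 760δ − 601.90 = 0, a quadratic in δ.
By the quadratic formula (taking the positive root), δ = (−760 + √1396184.00) / 680 ≈ 0.6200.

δ ≈ 0.6200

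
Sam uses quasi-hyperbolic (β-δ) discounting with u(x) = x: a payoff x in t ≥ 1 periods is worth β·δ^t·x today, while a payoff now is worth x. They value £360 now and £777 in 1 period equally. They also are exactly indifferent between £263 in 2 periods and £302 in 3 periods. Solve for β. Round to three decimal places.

β ≈ 0.532

Both payoffs in the second observation are in the future, so β drops out: δ^2·263 = δ^3·302 ⇒ δ = 263/302 = 0.87086.
The first indifference: 360 = β·δ·777, so β = 360/(δ·777) = 360/(0.87086·777) ≈ 0.532.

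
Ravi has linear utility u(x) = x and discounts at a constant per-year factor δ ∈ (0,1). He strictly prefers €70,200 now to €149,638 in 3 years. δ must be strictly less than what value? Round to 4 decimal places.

Comparing present values: 70200 > δ^3·149638.
Dividing by 149638: δ^3 < 0.46913. Both sides are positive, so the cube root keeps the direction.
δ < 0.46913^(1/3) = 0.7770.

δ < 0.7770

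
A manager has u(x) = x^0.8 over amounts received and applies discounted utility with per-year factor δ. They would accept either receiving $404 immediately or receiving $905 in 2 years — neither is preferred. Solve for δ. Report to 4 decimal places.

δ ≈ 0.7243

The payoff in 2 years is discounted by δ^2, so u(404) = δ^2·u(905) and δ^2 = u(404)/u(905).
Since u(x) = x^0.8, δ^2 = (404/905)^0.8 = 0.44641^0.8 = 0.52455.
So δ = 0.52455^(1/2) ≈ 0.7243.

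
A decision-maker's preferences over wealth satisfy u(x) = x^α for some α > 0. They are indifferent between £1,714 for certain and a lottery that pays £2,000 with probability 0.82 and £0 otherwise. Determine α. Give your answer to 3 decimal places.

The lottery's expected utility is 0.82·u(2000) + 0.18·u(0) = 0.82·2000^α (since u(0) = 0 for α > 0).
Equating: 1714^α = 0.82·2000^α, i.e. 0.8570^α = 0.82.
Taking logs: α·ln(1714/2000) = ln(0.82), so α = -0.198451 / -0.154317 ≈ 1.286.

α ≈ 1.286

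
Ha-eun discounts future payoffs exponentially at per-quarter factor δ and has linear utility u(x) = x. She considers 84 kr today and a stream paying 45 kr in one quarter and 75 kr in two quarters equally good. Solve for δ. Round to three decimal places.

Equating present values: 84 = 45δ + 75δ².
So 75δ² + 45δ − 84 = 0.
By the quadratic formula (taking the positive root), δ = (−45 + √27225.00) / 150 ≈ 0.800.

δ ≈ 0.800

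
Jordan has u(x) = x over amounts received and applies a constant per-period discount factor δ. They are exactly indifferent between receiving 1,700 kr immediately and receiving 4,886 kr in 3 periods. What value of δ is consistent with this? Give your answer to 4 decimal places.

δ ≈ 0.7033

Indifference means u(1700) = δ^3 · u(4886), so δ^3 = u(1700)/u(4886).
With u(x) = x: δ^3 = 1700/4886 = 0.34793.
Hence δ = (0.34793)^(1/3) = 0.703340.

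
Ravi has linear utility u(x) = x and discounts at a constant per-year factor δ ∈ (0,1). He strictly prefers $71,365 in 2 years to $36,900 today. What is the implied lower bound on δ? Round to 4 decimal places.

δ > 0.7191

The preference means 36900 < δ^2·71365.
Hence δ^2 > 36900/71365 = 0.51706, and x ↦ x^(1/2) is increasing on (0,∞).
δ > (36900/71365)^(1/2) ≈ 0.7191.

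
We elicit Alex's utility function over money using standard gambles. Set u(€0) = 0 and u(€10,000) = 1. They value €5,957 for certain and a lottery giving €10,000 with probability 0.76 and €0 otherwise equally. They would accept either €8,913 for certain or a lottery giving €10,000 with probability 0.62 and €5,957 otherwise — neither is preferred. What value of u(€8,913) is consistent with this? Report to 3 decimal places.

The first gamble pins u(€5,957): it must equal 0.76·1 + 0.24·0 = 0.76.
Then u(€8,913) = 0.62·u(€10,000) + 0.38·u(€5,957) = 0.62·1.00 + 0.38·0.76 = 0.9088.

0.909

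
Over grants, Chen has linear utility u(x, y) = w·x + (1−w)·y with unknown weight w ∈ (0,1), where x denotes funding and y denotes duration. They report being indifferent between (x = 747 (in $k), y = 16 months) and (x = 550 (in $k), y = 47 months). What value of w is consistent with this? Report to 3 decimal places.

w = 0.136

u(747,16) = u(550,47) means w·747 + (1−w)·16 = w·550 + (1−w)·47.
Collecting terms: w·197 = (1−w)·31.
Hence w = 31/(197+31) = 31/228 = 0.136.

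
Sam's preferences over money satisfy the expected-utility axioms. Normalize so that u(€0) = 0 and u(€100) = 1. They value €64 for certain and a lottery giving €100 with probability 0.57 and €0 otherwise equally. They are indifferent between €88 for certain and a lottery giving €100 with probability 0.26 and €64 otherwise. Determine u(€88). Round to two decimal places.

First, u(€64) = 0.57·u(€100) + 0.43·u(€0) = 0.57.
The second indifference gives u(€88) = 0.26·u(€100) + 0.74·u(€64) = 0.26·1.00 + 0.74·0.57 = 0.6818.

0.68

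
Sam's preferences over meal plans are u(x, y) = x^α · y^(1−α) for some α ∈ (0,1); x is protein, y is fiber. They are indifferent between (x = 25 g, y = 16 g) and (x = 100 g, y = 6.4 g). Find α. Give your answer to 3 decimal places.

The Cobb–Douglas utilities coincide, so 25^α·16^(1−α) = 100^α·6.4^(1−α).
Rearrange to (25/100)^α = (6.4/16)^(1−α) and take logs: α·-1.386294 = (1−α)·-0.916291.
With A = -1.386294 and B = -0.916291: α·A = (1−α)·B, so α = B/(A+B) = -0.916291/-2.302585 ≈ 0.398.

α ≈ 0.398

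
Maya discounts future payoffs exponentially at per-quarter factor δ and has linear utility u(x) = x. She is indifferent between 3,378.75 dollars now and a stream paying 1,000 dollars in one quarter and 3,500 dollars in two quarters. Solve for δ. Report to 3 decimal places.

Present value of the stream is 1000·δ + 3500·δ². Indifference gives 1000δ + 3500δ² = 3378.75.
So 3500δ² + 1000δ − 3378.75 = 0.
By the quadratic formula (taking the positive root), δ = (−1000 + √48302500.00) / 7000 ≈ 0.850.

δ ≈ 0.850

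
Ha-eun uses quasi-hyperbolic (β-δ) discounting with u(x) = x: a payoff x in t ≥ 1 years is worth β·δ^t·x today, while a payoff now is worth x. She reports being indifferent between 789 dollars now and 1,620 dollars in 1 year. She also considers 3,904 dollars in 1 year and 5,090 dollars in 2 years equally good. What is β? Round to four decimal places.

From the later pair, β·δ^1·3904 = β·δ^2·5090; dividing through, δ = 3904/5090 = 0.76699.
Now use the now-vs-future pair: 789 = β·δ·1620 gives β = 789/(0.76699·1620) ≈ 0.6350.

β ≈ 0.6350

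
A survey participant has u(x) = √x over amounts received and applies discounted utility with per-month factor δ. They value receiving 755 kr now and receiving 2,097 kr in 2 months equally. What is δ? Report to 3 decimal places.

δ ≈ 0.775

The payoff in 2 months is discounted by δ^2, so u(755) = δ^2·u(2097) and δ^2 = u(755)/u(2097).
With u(x) = √x: δ^2 = √755/√2097 = √(755/2097) = 0.60003.
So δ = 0.60003^(1/2) ≈ 0.775.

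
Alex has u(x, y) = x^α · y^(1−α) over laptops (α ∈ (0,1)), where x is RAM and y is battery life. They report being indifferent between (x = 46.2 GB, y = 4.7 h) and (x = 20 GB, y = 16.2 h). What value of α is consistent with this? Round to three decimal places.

Indifference: 46.2^α · 4.7^(1−α) = 20^α · 16.2^(1−α).
Taking logs: α·ln 46.2 + (1−α)·ln 4.7 = α·ln 20 + (1−α)·ln 16.2, i.e. α·0.837248 = (1−α)·1.237449.
Thus α·(2.074697) = 1.237449, so α = 1.237449/2.074697 ≈ 0.596.

α ≈ 0.596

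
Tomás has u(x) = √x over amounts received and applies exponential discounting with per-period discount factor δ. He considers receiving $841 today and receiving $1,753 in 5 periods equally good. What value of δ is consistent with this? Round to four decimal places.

δ ≈ 0.9292

Equating discounted utilities: u(841) = δ^5·u(1753) ⇒ δ^5 = u(841)/u(1753).
With u(x) = √x: δ^5 = √841/√1753 = √(841/1753) = 0.69264.
Hence δ = (0.69264)^(1/5) = 0.929183.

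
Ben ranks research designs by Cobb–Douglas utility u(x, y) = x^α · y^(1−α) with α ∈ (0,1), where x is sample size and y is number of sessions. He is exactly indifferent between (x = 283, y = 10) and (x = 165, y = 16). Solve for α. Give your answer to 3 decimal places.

The Cobb–Douglas utilities coincide, so 283^α·10^(1−α) = 165^α·16^(1−α).
Taking logs: α·ln 283 + (1−α)·ln 10 = α·ln 165 + (1−α)·ln 16, i.e. α·0.539501 = (1−α)·0.470004.
So α/(1−α) = (0.470004)/(0.539501) = 0.871183, and α = 0.871183/1.871183 ≈ 0.466.

α ≈ 0.466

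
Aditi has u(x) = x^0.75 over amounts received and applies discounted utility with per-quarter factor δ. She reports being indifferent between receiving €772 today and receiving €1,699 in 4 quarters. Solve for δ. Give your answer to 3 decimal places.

Equating discounted utilities: u(772) = δ^4·u(1699) ⇒ δ^4 = u(772)/u(1699).
Since u(x) = x^0.75, δ^4 = (772/1699)^0.75 = 0.45438^0.75 = 0.55344.
Taking the 4th root: δ = 0.55344^(1/4) ≈ 0.863.

δ ≈ 0.863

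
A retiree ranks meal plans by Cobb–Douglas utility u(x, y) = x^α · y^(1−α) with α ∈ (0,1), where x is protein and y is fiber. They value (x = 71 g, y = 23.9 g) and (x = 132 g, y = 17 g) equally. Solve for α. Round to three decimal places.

Indifference: 71^α · 23.9^(1−α) = 132^α · 17^(1−α).
(71/132)^α = (17/23.9)^(1−α); take logs: α·ln(71/132) = (1−α)·ln(17/23.9), i.e. α·-0.620122 = (1−α)·-0.340665.
So α/(1−α) = (-0.340665)/(-0.620122) = 0.549352, and α = 0.549352/1.549352 ≈ 0.355.

α ≈ 0.355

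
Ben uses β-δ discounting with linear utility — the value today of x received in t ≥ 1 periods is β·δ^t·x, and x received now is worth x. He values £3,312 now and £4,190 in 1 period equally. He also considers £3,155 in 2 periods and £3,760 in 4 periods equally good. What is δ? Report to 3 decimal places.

From the later pair, β·δ^2·3155 = β·δ^4·3760; dividing through, δ^2 = 3155/3760 = 0.83910, so δ = 0.91602.

δ ≈ 0.916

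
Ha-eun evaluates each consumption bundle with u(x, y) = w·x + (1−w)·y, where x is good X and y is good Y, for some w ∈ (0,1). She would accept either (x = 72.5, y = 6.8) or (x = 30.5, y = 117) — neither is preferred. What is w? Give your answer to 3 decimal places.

w = 0.724

Indifference: w·72.5 + (1−w)·6.8 = w·30.5 + (1−w)·117.
w·(72.5−30.5) = (1−w)·(117−6.8), i.e. w·42 = (1−w)·110.2.
So w/(1−w) = 110.2/42 = 2.6238, giving w = 110.2/(42+110.2) = 0.724.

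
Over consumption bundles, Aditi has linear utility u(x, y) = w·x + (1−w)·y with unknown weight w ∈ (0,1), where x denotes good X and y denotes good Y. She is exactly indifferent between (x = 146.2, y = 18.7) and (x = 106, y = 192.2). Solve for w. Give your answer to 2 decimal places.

Indifference: w·146.2 + (1−w)·18.7 = w·106 + (1−w)·192.2.
w·(146.2−106) = (1−w)·(192.2−18.7), i.e. w·40.2 = (1−w)·173.5.
The marginal rate of substitution is 173.5/40.2, so w = 173.5/(40.2+173.5) = 0.81.

w = 0.81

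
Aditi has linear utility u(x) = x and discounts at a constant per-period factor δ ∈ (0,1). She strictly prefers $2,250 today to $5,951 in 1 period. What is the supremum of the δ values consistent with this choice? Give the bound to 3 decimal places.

δ < 0.378

Under u(x) = x this choice says 2250 > δ·5951.
So δ < 2250/5951 = 0.37809.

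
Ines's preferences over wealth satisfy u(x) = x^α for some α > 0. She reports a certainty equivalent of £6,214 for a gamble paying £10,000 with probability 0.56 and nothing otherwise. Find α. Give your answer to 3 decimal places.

EU(lottery) = 0.56·10000^α + 0.44·0 = 0.56·10000^α.
Indifference: 6214^α = 0.56·10000^α, so (6214/10000)^α = 0.56.
Taking logs: α·ln(6214/10000) = ln(0.56), so α = -0.579818 / -0.475780 ≈ 1.219.

α ≈ 1.219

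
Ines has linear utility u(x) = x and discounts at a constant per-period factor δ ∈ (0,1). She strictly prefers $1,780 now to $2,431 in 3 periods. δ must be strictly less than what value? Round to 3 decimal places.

The preference means 1780 > δ^3·2431.
So δ^3 < 1780/2431 = 0.73221; taking the cube root of both positive sides preserves the inequality.
δ < 0.73221^(1/3) = 0.901.

δ < 0.901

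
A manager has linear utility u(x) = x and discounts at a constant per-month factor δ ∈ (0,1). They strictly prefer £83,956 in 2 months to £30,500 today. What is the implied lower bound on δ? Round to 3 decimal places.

δ > 0.603

The preference means 30500 < δ^2·83956.
Hence δ^2 > 30500/83956 = 0.36329, and x ↦ x^(1/2) is increasing on (0,∞).
δ > 0.36329^(1/2) = 0.603.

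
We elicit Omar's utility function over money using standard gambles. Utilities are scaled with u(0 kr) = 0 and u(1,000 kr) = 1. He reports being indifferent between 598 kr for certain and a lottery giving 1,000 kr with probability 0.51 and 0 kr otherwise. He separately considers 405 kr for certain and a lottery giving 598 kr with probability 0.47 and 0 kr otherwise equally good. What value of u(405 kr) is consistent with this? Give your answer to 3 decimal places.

The first gamble pins u(598 kr): it must equal 0.51·1 + 0.49·0 = 0.51.
The second indifference gives u(405 kr) = 0.47·u(598 kr) + 0.53·u(0 kr) = 0.47·0.51 + 0.53·0.00 = 0.2397.

0.240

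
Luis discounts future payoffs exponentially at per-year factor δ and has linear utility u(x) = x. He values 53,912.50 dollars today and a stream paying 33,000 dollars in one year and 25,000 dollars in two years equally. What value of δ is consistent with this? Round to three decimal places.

δ ≈ 0.950

The stream is worth 33000δ + 25000δ² today, so 33000δ + 25000δ² = 53912.50.
So 25000δ² + 33000δ − 53912.50 = 0.
The positive root is δ = [−33000 + √(33000² + 4·25000·53912.50)] / (2·25000) = (−33000 + 80500.000)/50000 ≈ 0.950.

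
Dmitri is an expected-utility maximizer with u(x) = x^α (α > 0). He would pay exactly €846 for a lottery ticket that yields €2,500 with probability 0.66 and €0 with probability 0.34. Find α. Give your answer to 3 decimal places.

α ≈ 0.383

Since u(0) = 0, the lottery's EU is 0.66·2500^α.
Equating: 846^α = 0.66·2500^α, i.e. 0.3384^α = 0.66.
Take logs: α = ln 0.66 / ln(846/2500) ≈ 0.38348.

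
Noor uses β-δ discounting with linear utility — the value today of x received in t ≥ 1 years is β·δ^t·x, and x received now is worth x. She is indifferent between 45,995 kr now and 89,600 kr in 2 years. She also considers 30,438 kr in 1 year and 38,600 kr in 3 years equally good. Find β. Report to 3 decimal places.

From the later pair, β·δ^1·30438 = β·δ^3·38600; dividing through, δ^2 = 30438/38600 = 0.78855, so δ = 0.88800.
The first indifference: 45995 = β·δ^2·89600, so β = 45995/(δ^2·89600) = 45995/(0.78855·89600) ≈ 0.651.

β ≈ 0.651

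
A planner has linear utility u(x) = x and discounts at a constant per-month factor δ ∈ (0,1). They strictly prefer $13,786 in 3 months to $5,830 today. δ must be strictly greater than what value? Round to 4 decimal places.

Under u(x) = x this choice says 5830 < δ^3·13786.
Hence δ^3 > 5830/13786 = 0.42289, and x ↦ x^(1/3) is increasing on (0,∞).
δ > (5830/13786)^(1/3) ≈ 0.7506.

δ > 0.7506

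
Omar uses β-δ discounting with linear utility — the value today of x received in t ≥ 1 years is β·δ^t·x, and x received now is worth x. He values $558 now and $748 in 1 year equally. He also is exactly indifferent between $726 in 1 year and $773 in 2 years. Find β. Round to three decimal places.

β ≈ 0.794

Both payoffs in the second observation are in the future, so β drops out: δ^1·726 = δ^2·773 ⇒ δ = 726/773 = 0.93920.
Substituting δ into 558 = β·δ·748: β = 558/(702.520) ≈ 0.794.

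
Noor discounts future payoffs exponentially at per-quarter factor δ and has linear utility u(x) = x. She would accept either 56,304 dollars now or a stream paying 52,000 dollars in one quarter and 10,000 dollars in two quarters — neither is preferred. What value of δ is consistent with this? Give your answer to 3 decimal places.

δ ≈ 0.920

Equating present values: 56304 = 52000δ + 10000δ².
That is, 10000δ² + 52000δ − 56304 = 0, a quadratic in δ.
The positive root is δ = [−52000 + √(52000² + 4·10000·56304)] / (2·10000) = (−52000 + 70400.000)/20000 ≈ 0.920.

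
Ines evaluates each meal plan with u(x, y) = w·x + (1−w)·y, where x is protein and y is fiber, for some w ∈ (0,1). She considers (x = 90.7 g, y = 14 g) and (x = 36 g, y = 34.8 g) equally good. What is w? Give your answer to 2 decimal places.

w = 0.28

Indifference: w·90.7 + (1−w)·14 = w·36 + (1−w)·34.8.
Rearranging, 54.7·w − 20.8·(1−w) = 0.
So w/(1−w) = 20.8/54.7 = 0.3803, giving w = 20.8/(54.7+20.8) = 0.28.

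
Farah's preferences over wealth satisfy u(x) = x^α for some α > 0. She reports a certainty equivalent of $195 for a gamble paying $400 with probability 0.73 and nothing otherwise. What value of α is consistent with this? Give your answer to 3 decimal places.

α ≈ 0.438

EU(lottery) = 0.73·400^α + 0.27·0 = 0.73·400^α.
Setting u(195) equal to that: 195^α = 0.73·400^α ⇒ (195/400)^α = 0.73.
Taking logs: α·ln(195/400) = ln(0.73), so α = -0.314711 / -0.718465 ≈ 0.438.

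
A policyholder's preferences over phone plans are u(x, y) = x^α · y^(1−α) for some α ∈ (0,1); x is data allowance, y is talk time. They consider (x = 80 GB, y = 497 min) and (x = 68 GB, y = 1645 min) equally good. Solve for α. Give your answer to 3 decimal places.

α ≈ 0.880

The Cobb–Douglas utilities coincide, so 80^α·497^(1−α) = 68^α·1645^(1−α).
Taking logs: α·ln 80 + (1−α)·ln 497 = α·ln 68 + (1−α)·ln 1645, i.e. α·0.162519 = (1−α)·1.196906.
With A = 0.162519 and B = 1.196906: α·A = (1−α)·B, so α = B/(A+B) = 1.196906/1.359425 ≈ 0.880.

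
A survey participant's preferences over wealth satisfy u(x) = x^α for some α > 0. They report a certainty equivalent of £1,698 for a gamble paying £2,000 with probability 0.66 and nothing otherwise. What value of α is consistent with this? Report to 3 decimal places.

α ≈ 2.538

Since u(0) = 0, the lottery's EU is 0.66·2000^α.
Equating: 1698^α = 0.66·2000^α, i.e. 0.8490^α = 0.66.
α = ln(0.66) / ln(1698/2000) = -0.415515/-0.163696 ≈ 2.538.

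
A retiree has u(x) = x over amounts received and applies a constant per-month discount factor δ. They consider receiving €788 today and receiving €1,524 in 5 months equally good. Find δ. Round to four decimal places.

δ ≈ 0.8764

The payoff in 5 months is discounted by δ^5, so u(788) = δ^5·u(1524) and δ^5 = u(788)/u(1524).
With u(x) = x: δ^5 = 788/1524 = 0.51706.
Taking the 5th root: δ = 0.51706^(1/5) ≈ 0.8764.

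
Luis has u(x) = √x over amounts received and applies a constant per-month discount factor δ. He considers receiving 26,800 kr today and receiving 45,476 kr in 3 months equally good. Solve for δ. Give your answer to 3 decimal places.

Equating discounted utilities: u(26800) = δ^3·u(45476) ⇒ δ^3 = u(26800)/u(45476).
Since u(x) = √x, δ^3 = √(26800/45476) = 0.76767.
So δ = 0.76767^(1/3) ≈ 0.916.

δ ≈ 0.916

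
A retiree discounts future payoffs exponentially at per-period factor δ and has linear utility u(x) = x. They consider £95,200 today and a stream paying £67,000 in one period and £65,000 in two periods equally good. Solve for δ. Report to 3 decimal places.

Equating present values: 95200 = 67000δ + 65000δ².
So 65000δ² + 67000δ − 95200 = 0.
By the quadratic formula (taking the positive root), δ = (−67000 + √29241000000.00) / 130000 ≈ 0.800.

δ ≈ 0.800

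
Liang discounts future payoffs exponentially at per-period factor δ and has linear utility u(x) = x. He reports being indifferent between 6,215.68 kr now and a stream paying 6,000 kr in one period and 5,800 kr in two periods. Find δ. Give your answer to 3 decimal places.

δ ≈ 0.640

Equating present values: 6215.68 = 6000δ + 5800δ².
So 5800δ² + 6000δ − 6215.68 = 0.
The positive root is δ = [−6000 + √(6000² + 4·5800·6215.68)] / (2·5800) = (−6000 + 13424.000)/11600 ≈ 0.640.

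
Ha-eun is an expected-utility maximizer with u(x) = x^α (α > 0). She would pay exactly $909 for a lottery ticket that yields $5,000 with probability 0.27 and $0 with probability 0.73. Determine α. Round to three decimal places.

α ≈ 0.768

EU(lottery) = 0.27·5000^α + 0.73·0 = 0.27·5000^α.
Equating: 909^α = 0.27·5000^α, i.e. 0.1818^α = 0.27.
Take logs: α = ln 0.27 / ln(909/5000) ≈ 0.76801.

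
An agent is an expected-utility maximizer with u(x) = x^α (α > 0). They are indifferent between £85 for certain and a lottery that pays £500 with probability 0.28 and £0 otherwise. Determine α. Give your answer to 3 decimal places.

α ≈ 0.718

The lottery's expected utility is 0.28·u(500) + 0.72·u(0) = 0.28·500^α (since u(0) = 0 for α > 0).
Setting u(85) equal to that: 85^α = 0.28·500^α ⇒ (85/500)^α = 0.28.
Taking logs: α·ln(85/500) = ln(0.28), so α = -1.272966 / -1.771957 ≈ 0.718.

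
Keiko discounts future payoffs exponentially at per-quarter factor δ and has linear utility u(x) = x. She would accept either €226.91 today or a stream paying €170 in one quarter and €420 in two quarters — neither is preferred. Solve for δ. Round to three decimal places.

δ ≈ 0.560

Equating present values: 226.91 = 170δ + 420δ².
That is, 420δ² + 170δ − 226.91 = 0, a quadratic in δ.
By the quadratic formula (taking the positive root), δ = (−170 + √410108.80) / 840 ≈ 0.560.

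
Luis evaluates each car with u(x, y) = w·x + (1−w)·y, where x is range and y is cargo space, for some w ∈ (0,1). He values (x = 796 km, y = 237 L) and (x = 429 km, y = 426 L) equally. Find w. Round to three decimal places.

u(796,237) = u(429,426) means w·796 + (1−w)·237 = w·429 + (1−w)·426.
Collecting terms: w·367 = (1−w)·189.
The marginal rate of substitution is 189/367, so w = 189/(367+189) = 0.340.

w = 0.340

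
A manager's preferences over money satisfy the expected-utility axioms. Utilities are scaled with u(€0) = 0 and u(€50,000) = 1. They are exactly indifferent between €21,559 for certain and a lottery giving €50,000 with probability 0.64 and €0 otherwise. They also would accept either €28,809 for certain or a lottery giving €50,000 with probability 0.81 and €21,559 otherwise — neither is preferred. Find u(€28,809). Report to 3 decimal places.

From the first indifference, u(€21,559) = 0.64·u(€50,000) + 0.36·u(€0) = 0.64·1 + 0.36·0 = 0.64.
Chaining: u(€28,809) = 0.81·1.00 + 0.19·0.64 = 0.9316.

0.932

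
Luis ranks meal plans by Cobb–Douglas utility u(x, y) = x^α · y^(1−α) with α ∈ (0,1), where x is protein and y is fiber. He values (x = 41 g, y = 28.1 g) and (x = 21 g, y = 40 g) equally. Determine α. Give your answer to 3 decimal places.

α ≈ 0.345

Indifference: 41^α · 28.1^(1−α) = 21^α · 40^(1−α).
Rearrange to (41/21)^α = (40/28.1)^(1−α) and take logs: α·0.669050 = (1−α)·0.353110.
So α/(1−α) = (0.353110)/(0.669050) = 0.527778, and α = 0.527778/1.527778 ≈ 0.345.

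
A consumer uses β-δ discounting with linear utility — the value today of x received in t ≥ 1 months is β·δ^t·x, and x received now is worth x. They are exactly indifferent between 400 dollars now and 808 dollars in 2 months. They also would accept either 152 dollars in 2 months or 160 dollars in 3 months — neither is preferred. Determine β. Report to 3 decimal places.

β ≈ 0.549

Both payoffs in the second observation are in the future, so β drops out: δ^2·152 = δ^3·160 ⇒ δ = 152/160 = 0.95000.
The first indifference: 400 = β·δ^2·808, so β = 400/(δ^2·808) = 400/(0.90250·808) ≈ 0.549.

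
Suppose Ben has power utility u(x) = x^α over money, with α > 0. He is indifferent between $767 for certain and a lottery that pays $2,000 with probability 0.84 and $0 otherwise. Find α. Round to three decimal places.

EU(lottery) = 0.84·2000^α + 0.16·0 = 0.84·2000^α.
Setting u(767) equal to that: 767^α = 0.84·2000^α ⇒ (767/2000)^α = 0.84.
α = ln(0.84) / ln(767/2000) = -0.174353/-0.958416 ≈ 0.182.

α ≈ 0.182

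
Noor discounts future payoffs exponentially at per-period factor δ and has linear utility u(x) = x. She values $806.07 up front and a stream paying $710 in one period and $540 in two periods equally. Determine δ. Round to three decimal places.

Equating present values: 806.07 = 710δ + 540δ².
Rearranged: 540δ² + 710δ − 806.07 = 0.
By the quadratic formula (taking the positive root), δ = (−710 + √2245211.20) / 1080 ≈ 0.730.

δ ≈ 0.730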